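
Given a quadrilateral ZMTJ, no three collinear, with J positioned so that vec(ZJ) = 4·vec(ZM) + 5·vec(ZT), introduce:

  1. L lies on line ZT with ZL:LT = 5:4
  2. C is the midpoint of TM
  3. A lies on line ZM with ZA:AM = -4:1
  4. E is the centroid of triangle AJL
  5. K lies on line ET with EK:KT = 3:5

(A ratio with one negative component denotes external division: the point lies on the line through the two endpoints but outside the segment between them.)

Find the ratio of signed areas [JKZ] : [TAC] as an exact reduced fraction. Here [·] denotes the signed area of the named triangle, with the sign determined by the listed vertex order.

Set Z = (0, 0), M = (1, 0), T = (0, 1), J = (4, 5); any affine frame gives the same invariant.
1. L lies on line ZT with ZL:LT = 5:4 ⇒ L = (0, 5/9)
2. C is the midpoint of TM ⇒ C = (1/2, 1/2)
3. A lies on line ZM with ZA:AM = -4:1 ⇒ A = (4/3, 0)
4. E is the centroid of triangle AJL ⇒ E = (16/9, 50/27)
5. K lies on line ET with EK:KT = 3:5 ⇒ K = (10/9, 331/216)
2·[JKZ] = 31/54, 2·[TAC] = -1/6
[JKZ]:[TAC] = 31/54:-1/6 = -31/9

[JKZ]:[TAC] = -31/9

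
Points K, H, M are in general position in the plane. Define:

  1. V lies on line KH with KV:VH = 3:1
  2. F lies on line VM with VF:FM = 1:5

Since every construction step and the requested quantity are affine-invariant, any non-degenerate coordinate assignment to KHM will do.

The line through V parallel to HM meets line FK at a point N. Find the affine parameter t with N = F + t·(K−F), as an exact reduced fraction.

t = 1/19

Choose coordinates K = (0, 0), H = (1, 0), M = (0, 1).
1. V lies on line KH with KV:VH = 3:1 ⇒ V = (3/4, 0)
2. F lies on line VM with VF:FM = 1:5 ⇒ F = (5/8, 1/6)
through V parallel to HM: direction (-1, 1); meets FK at N = (45/76, 3/19)
N = F + t·(K−F) with t = 1/19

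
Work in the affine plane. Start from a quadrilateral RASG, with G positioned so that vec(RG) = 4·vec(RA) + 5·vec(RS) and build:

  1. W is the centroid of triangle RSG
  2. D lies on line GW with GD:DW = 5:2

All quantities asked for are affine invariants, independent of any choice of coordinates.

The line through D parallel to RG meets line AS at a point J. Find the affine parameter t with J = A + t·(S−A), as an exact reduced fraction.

Work in coordinates with R = (0, 0), A = (1, 0), S = (0, 1), G = (4, 5).
1. W is the centroid of triangle RSG ⇒ W = (4/3, 2)
2. D lies on line GW with GD:DW = 5:2 ⇒ D = (44/21, 20/7)
through D parallel to RG: direction (4, 5); meets AS at J = (64/189, 125/189)
J = A + t·(S−A) with t = 125/189

t = 125/189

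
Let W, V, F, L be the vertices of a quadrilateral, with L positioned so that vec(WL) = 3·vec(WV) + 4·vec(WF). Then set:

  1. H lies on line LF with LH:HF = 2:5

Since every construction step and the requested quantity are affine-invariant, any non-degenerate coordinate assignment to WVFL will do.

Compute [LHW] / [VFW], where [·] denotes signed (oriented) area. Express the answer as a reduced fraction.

[LHW]:[VFW] = 6/7

Work in coordinates with W = (0, 0), V = (1, 0), F = (0, 1), L = (3, 4).
1. H lies on line LF with LH:HF = 2:5 ⇒ H = (15/7, 22/7)
2·[LHW] = 6/7, 2·[VFW] = 1
[LHW]:[VFW] = 6/7:1 = 6/7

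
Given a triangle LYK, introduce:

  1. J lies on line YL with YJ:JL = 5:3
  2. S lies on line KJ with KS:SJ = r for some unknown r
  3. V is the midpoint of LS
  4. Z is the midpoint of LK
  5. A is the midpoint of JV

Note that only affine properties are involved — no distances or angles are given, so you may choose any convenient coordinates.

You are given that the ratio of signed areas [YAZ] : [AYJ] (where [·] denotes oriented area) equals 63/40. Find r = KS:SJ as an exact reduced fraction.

r = 1/4

Work in coordinates with L = (0, 0), Y = (1, 0), K = (0, 1).
1. J lies on line YL with YJ:JL = 5:3 ⇒ J = (3/8, 0)
2. With KS:SJ = r, write λ = r/(r+1) so S = K + λ·(J−K); S is affine-linear in λ
3. V is the midpoint of LS ⇒ V is an affine combination of earlier points and hence also affine-linear in λ
4. Z is the midpoint of LK ⇒ Z = (0, 1/2)
5. A is the midpoint of JV ⇒ A is an affine combination of earlier points and hence also affine-linear in λ
Every point depending on S is an affine combination of S and λ-independent points, so each such coordinate is linear in λ; the λ² term in each signed area is a multiple of (J−K)×(J−K) = 0, so 2·[YAZ] and 2·[AYJ] are each linear in λ. Evaluating at λ=0 and λ=1:
  2·[YAZ] = -13/64·λ − 5/32,   2·[AYJ] = 5/32·λ − 5/32
So [YAZ]:[AYJ] = (-13/64·λ − 5/32) / (5/32·λ − 5/32). Setting this equal to 63/40:
  -13/64·λ − 5/32 = 63/40·(5/32·λ − 5/32)  ⇒  λ = 1/5
Then r = λ/(1−λ) = (1/5)/(4/5) = 1/4. Check: with r = 1/4, S = (3/40, 4/5) and [YAZ]:[AYJ] = 63/40 as required.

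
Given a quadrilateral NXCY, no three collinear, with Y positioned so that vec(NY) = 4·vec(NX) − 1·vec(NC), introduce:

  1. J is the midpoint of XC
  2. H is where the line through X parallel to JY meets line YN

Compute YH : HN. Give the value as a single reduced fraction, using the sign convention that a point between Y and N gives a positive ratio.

Choose coordinates N = (0, 0), X = (1, 0), C = (0, 1), Y = (4, -1).
1. J is the midpoint of XC ⇒ J = (1/2, 1/2)
2. H is where the line through X parallel to JY meets line YN ⇒ H = (12/5, -3/5)
H = Y + t·(N−Y) with t = 2/5, so YH:HN = t:(1−t) = 2/5:3/5

YH:HN = 2/3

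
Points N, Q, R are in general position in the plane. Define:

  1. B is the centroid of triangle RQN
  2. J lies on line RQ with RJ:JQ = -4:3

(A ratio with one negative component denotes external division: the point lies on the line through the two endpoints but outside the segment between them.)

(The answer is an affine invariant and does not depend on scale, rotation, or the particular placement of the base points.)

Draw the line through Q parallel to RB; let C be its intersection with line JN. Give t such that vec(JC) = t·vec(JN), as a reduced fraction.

Work in coordinates with N = (0, 0), Q = (1, 0), R = (0, 1).
1. B is the centroid of triangle RQN ⇒ B = (1/3, 1/3)
2. J lies on line RQ with RJ:JQ = -4:3 ⇒ J = (4, -3)
through Q parallel to RB: direction (1/3, -2/3); meets JN at C = (8/5, -6/5)
C = J + t·(N−J) with t = 3/5

t = 3/5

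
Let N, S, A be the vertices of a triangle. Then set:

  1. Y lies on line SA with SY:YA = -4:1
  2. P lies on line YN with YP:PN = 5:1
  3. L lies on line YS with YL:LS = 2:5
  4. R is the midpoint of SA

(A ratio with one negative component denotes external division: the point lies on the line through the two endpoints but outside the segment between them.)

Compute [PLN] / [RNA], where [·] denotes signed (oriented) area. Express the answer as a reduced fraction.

[PLN]:[RNA] = 8/63

Choose coordinates N = (0, 0), S = (1, 0), A = (0, 1).
1. Y lies on line SA with SY:YA = -4:1 ⇒ Y = (-1/3, 4/3)
2. P lies on line YN with YP:PN = 5:1 ⇒ P = (-1/18, 2/9)
3. L lies on line YS with YL:LS = 2:5 ⇒ L = (1/21, 20/21)
4. R is the midpoint of SA ⇒ R = (1/2, 1/2)
2·[PLN] = -4/63, 2·[RNA] = -1/2
[PLN]:[RNA] = -4/63:-1/2 = 8/63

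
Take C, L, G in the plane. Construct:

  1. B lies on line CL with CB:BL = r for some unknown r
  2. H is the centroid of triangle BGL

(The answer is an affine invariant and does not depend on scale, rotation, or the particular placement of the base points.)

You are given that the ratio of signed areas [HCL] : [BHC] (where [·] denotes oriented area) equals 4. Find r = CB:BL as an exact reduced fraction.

Set C = (0, 0), L = (1, 0), G = (0, 1); any affine frame gives the same invariant.
1. With CB:BL = r, write λ = r/(r+1) so B = C + λ·(L−C); B is affine-linear in λ
2. H is the centroid of triangle BGL ⇒ H is an affine combination of earlier points and hence also affine-linear in λ
Every point depending on B is an affine combination of B and λ-independent points, so each such coordinate is linear in λ; the λ² term in each signed area is a multiple of (L−C)×(L−C) = 0, so 2·[HCL] and 2·[BHC] are each linear in λ. Evaluating at λ=0 and λ=1:
  2·[HCL] = 1/3,   2·[BHC] = 1/3·λ
So [HCL]:[BHC] = (1/3) / (1/3·λ). Setting this equal to 4:
  1/3 = 4·(1/3·λ)  ⇒  λ = 1/4
Then r = λ/(1−λ) = (1/4)/(3/4) = 1/3. Check: with r = 1/3, B = (1/4, 0) and [HCL]:[BHC] = 4 as required.

r = 1/3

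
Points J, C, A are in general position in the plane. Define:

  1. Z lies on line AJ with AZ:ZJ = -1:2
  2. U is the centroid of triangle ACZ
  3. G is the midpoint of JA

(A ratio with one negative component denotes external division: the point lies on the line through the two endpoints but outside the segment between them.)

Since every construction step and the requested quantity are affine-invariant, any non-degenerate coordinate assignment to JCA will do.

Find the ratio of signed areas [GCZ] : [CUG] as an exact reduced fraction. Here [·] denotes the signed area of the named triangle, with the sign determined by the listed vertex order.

[GCZ]:[CUG] = 9/4

Work in coordinates with J = (0, 0), C = (1, 0), A = (0, 1).
1. Z lies on line AJ with AZ:ZJ = -1:2 ⇒ Z = (0, 2)
2. U is the centroid of triangle ACZ ⇒ U = (1/3, 1)
3. G is the midpoint of JA ⇒ G = (0, 1/2)
2·[GCZ] = 3/2, 2·[CUG] = 2/3
[GCZ]:[CUG] = 3/2:2/3 = 9/4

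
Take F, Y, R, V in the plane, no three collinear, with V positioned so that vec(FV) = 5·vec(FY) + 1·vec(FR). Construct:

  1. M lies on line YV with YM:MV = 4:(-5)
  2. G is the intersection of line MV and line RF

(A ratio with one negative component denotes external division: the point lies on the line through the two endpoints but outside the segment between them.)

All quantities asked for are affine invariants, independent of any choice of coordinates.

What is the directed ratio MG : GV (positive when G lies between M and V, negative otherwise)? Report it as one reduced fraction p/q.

Choose coordinates F = (0, 0), Y = (1, 0), R = (0, 1), V = (5, 1).
1. M lies on line YV with YM:MV = 4:(-5) ⇒ M = (-15, -4)
2. G is the intersection of line MV and line RF ⇒ G = (0, -1/4)
G = M + t·(V−M) with t = 3/4, so MG:GV = t:(1−t) = 3/4:1/4

MG:GV = 3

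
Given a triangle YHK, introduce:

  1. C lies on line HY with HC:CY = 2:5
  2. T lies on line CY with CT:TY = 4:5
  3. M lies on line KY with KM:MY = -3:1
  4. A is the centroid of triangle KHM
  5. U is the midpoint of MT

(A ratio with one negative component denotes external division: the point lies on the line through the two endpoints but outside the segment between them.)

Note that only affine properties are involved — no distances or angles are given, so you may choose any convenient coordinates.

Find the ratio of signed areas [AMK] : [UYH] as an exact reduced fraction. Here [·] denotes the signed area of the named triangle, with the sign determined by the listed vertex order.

Choose coordinates Y = (0, 0), H = (1, 0), K = (0, 1).
1. C lies on line HY with HC:CY = 2:5 ⇒ C = (5/7, 0)
2. T lies on line CY with CT:TY = 4:5 ⇒ T = (25/63, 0)
3. M lies on line KY with KM:MY = -3:1 ⇒ M = (0, -1/2)
4. A is the centroid of triangle KHM ⇒ A = (1/3, 1/6)
5. U is the midpoint of MT ⇒ U = (25/126, -1/4)
2·[AMK] = -1/2, 2·[UYH] = -1/4
[AMK]:[UYH] = -1/2:-1/4 = 2

[AMK]:[UYH] = 2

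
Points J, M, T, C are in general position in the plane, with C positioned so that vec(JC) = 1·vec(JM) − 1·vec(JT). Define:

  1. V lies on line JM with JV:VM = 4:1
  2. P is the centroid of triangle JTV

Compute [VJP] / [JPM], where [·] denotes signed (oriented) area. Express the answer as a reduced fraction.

Set J = (0, 0), M = (1, 0), T = (0, 1), C = (1, -1); any affine frame gives the same invariant.
1. V lies on line JM with JV:VM = 4:1 ⇒ V = (4/5, 0)
2. P is the centroid of triangle JTV ⇒ P = (4/15, 1/3)
2·[VJP] = -4/15, 2·[JPM] = -1/3
[VJP]:[JPM] = -4/15:-1/3 = 4/5

[VJP]:[JPM] = 4/5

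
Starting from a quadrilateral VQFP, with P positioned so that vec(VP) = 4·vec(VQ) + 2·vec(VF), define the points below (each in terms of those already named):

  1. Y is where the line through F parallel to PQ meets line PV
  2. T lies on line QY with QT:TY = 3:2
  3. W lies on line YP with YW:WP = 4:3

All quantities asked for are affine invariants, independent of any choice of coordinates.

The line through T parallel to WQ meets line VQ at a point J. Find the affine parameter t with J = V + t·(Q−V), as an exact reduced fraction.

Assign V = (0, 0), Q = (1, 0), F = (0, 1), P = (4, 2) — the answer is frame-independent, so this choice is without loss of generality.
1. Y is where the line through F parallel to PQ meets line PV ⇒ Y = (-6, -3)
2. T lies on line QY with QT:TY = 3:2 ⇒ T = (-16/5, -9/5)
3. W lies on line YP with YW:WP = 4:3 ⇒ W = (-2/7, -1/7)
through T parallel to WQ: direction (9/7, 1/7); meets VQ at J = (13, 0)
J = V + t·(Q−V) with t = 13

t = 13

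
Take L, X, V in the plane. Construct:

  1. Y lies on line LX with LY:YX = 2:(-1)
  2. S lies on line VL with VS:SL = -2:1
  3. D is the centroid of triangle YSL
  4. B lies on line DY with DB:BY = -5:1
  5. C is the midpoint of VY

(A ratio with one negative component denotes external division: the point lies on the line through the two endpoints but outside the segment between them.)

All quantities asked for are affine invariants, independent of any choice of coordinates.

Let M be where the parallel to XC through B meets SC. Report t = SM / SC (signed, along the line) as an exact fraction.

Choose coordinates L = (0, 0), X = (1, 0), V = (0, 1).
1. Y lies on line LX with LY:YX = 2:(-1) ⇒ Y = (2, 0)
2. S lies on line VL with VS:SL = -2:1 ⇒ S = (0, -1)
3. D is the centroid of triangle YSL ⇒ D = (2/3, -1/3)
4. B lies on line DY with DB:BY = -5:1 ⇒ B = (7/3, 1/12)
5. C is the midpoint of VY ⇒ C = (1, 1/2)
through B parallel to XC: direction (0, 1/2); meets SC at M = (7/3, 5/2)
M = S + t·(C−S) with t = 7/3

t = 7/3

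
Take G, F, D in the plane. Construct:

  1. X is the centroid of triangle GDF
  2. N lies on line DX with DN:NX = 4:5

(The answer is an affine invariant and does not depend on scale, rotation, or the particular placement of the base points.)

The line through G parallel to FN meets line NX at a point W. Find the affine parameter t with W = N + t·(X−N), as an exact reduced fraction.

t = 19/5

Assign G = (0, 0), F = (1, 0), D = (0, 1) — the answer is frame-independent, so this choice is without loss of generality.
1. X is the centroid of triangle GDF ⇒ X = (1/3, 1/3)
2. N lies on line DX with DN:NX = 4:5 ⇒ N = (4/27, 19/27)
through G parallel to FN: direction (-23/27, 19/27); meets NX at W = (23/27, -19/27)
W = N + t·(X−N) with t = 19/5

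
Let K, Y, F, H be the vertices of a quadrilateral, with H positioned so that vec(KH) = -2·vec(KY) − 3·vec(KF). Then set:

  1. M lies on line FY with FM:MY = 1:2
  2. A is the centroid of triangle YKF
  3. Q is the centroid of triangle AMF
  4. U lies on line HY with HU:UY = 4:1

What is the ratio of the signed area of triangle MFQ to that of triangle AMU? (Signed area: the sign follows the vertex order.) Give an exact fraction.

[MFQ]:[AMU] = -5/3

Set K = (0, 0), Y = (1, 0), F = (0, 1), H = (-2, -3); any affine frame gives the same invariant.
1. M lies on line FY with FM:MY = 1:2 ⇒ M = (1/3, 2/3)
2. A is the centroid of triangle YKF ⇒ A = (1/3, 1/3)
3. Q is the centroid of triangle AMF ⇒ Q = (2/9, 2/3)
4. U lies on line HY with HU:UY = 4:1 ⇒ U = (2/5, -3/5)
2·[MFQ] = 1/27, 2·[AMU] = -1/45
[MFQ]:[AMU] = 1/27:-1/45 = -5/3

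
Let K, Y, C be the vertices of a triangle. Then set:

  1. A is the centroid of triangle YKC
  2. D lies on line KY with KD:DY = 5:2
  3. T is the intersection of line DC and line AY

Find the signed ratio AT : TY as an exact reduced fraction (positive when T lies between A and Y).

Assign K = (0, 0), Y = (1, 0), C = (0, 1) — the answer is frame-independent, so this choice is without loss of generality.
1. A is the centroid of triangle YKC ⇒ A = (1/3, 1/3)
2. D lies on line KY with KD:DY = 5:2 ⇒ D = (5/7, 0)
3. T is the intersection of line DC and line AY ⇒ T = (5/9, 2/9)
T = A + t·(Y−A) with t = 1/3, so AT:TY = t:(1−t) = 1/3:2/3

AT:TY = 1/2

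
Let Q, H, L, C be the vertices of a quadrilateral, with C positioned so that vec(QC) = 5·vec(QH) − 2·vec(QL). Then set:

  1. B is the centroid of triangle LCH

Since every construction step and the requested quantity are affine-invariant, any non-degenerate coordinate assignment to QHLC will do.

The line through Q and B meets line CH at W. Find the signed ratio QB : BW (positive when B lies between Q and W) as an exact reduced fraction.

Assign Q = (0, 0), H = (1, 0), L = (0, 1), C = (5, -2) — the answer is frame-independent, so this choice is without loss of generality.
1. B is the centroid of triangle LCH ⇒ B = (2, -1/3)
line QB meets CH at W = (3/2, -1/4)
B = Q + t·(W−Q) with t = 4/3, so QB:BW = 4/3:-1/3

QB:BW = -4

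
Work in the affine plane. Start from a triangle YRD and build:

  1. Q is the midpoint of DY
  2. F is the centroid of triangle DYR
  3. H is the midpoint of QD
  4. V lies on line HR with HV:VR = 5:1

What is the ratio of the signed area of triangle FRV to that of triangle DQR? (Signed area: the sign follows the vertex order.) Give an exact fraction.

Work in coordinates with Y = (0, 0), R = (1, 0), D = (0, 1).
1. Q is the midpoint of DY ⇒ Q = (0, 1/2)
2. F is the centroid of triangle DYR ⇒ F = (1/3, 1/3)
3. H is the midpoint of QD ⇒ H = (0, 3/4)
4. V lies on line HR with HV:VR = 5:1 ⇒ V = (5/6, 1/8)
2·[FRV] = 1/36, 2·[DQR] = 1/2
[FRV]:[DQR] = 1/36:1/2 = 1/18

[FRV]:[DQR] = 1/18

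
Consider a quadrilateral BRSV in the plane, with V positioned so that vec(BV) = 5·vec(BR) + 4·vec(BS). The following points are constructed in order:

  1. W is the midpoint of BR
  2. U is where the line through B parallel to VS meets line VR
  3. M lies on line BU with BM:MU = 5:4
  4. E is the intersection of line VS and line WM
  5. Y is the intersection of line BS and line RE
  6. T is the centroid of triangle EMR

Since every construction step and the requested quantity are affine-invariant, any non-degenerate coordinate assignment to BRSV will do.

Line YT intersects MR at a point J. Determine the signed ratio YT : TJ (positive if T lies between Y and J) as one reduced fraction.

Assign B = (0, 0), R = (1, 0), S = (0, 1), V = (5, 4) — the answer is frame-independent, so this choice is without loss of generality.
1. W is the midpoint of BR ⇒ W = (1/2, 0)
2. U is where the line through B parallel to VS meets line VR ⇒ U = (5/2, 3/2)
3. M lies on line BU with BM:MU = 5:4 ⇒ M = (25/18, 5/6)
4. E is the intersection of line VS and line WM ⇒ E = (235/54, 65/18)
5. Y is the intersection of line BS and line RE ⇒ Y = (0, -195/181)
6. T is the centroid of triangle EMR ⇒ T = (182/81, 40/27)
line YT meets MR at J = (52/49, 45/343)
T = Y + t·(J−Y) with t = 343/162, so YT:TJ = 343/162:-181/162

YT:TJ = -343/181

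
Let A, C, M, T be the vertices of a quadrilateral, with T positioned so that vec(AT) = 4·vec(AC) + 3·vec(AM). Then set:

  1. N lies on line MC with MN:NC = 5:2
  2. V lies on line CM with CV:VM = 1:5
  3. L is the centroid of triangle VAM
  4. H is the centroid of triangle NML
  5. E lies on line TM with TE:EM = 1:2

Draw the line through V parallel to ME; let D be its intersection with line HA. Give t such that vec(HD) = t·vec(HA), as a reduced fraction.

t = 18/11

Work in coordinates with A = (0, 0), C = (1, 0), M = (0, 1), T = (4, 3).
1. N lies on line MC with MN:NC = 5:2 ⇒ N = (5/7, 2/7)
2. V lies on line CM with CV:VM = 1:5 ⇒ V = (5/6, 1/6)
3. L is the centroid of triangle VAM ⇒ L = (5/18, 7/18)
4. H is the centroid of triangle NML ⇒ H = (125/378, 211/378)
5. E lies on line TM with TE:EM = 1:2 ⇒ E = (8/3, 7/3)
through V parallel to ME: direction (8/3, 4/3); meets HA at D = (-125/594, -211/594)
D = H + t·(A−H) with t = 18/11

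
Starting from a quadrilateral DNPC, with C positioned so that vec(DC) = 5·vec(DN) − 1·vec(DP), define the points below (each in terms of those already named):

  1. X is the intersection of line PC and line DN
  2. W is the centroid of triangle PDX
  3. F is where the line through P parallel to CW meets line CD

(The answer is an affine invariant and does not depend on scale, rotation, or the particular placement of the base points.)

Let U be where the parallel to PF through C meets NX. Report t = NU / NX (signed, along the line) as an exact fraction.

t = 7/12

Choose coordinates D = (0, 0), N = (1, 0), P = (0, 1), C = (5, -1).
1. X is the intersection of line PC and line DN ⇒ X = (5/2, 0)
2. W is the centroid of triangle PDX ⇒ W = (5/6, 1/3)
3. F is where the line through P parallel to CW meets line CD ⇒ F = (25/3, -5/3)
through C parallel to PF: direction (25/3, -8/3); meets NX at U = (15/8, 0)
U = N + t·(X−N) with t = 7/12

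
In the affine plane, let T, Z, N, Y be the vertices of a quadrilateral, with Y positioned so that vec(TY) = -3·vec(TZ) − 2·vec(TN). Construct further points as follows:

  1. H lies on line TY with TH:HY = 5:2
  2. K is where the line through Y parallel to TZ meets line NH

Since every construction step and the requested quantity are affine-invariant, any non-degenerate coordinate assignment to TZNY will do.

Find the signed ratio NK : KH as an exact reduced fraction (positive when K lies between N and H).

Work in coordinates with T = (0, 0), Z = (1, 0), N = (0, 1), Y = (-3, -2).
1. H lies on line TY with TH:HY = 5:2 ⇒ H = (-15/7, -10/7)
2. K is where the line through Y parallel to TZ meets line NH ⇒ K = (-45/17, -2)
K = N + t·(H−N) with t = 21/17, so NK:KH = t:(1−t) = 21/17:-4/17

NK:KH = -21/4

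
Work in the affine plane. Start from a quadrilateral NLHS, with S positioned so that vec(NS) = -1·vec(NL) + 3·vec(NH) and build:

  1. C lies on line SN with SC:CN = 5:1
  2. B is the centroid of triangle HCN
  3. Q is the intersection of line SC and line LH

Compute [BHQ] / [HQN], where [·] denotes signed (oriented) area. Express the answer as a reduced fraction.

[BHQ]:[HQN] = 5/9

Choose coordinates N = (0, 0), L = (1, 0), H = (0, 1), S = (-1, 3).
1. C lies on line SN with SC:CN = 5:1 ⇒ C = (-1/6, 1/2)
2. B is the centroid of triangle HCN ⇒ B = (-1/18, 1/2)
3. Q is the intersection of line SC and line LH ⇒ Q = (-1/2, 3/2)
2·[BHQ] = 5/18, 2·[HQN] = 1/2
[BHQ]:[HQN] = 5/18:1/2 = 5/9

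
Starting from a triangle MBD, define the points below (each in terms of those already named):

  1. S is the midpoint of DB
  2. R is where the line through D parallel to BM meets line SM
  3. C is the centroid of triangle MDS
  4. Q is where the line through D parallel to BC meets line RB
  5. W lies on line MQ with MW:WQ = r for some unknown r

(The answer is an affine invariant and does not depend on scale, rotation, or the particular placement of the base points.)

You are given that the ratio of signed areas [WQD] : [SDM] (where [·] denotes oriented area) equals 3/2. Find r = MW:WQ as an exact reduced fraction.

Assign M = (0, 0), B = (1, 0), D = (0, 1) — the answer is frame-independent, so this choice is without loss of generality.
1. S is the midpoint of DB ⇒ S = (1/2, 1/2)
2. R is where the line through D parallel to BM meets line SM ⇒ R = (1, 1)
3. C is the centroid of triangle MDS ⇒ C = (1/6, 1/2)
4. Q is where the line through D parallel to BC meets line RB ⇒ Q = (1, 2/5)
5. With MW:WQ = r, write λ = r/(r+1) so W = M + λ·(Q−M); W is affine-linear in λ
Every point depending on W is an affine combination of W and λ-independent points, so each such coordinate is linear in λ; the λ² term in each signed area is a multiple of (Q−M)×(Q−M) = 0, so 2·[WQD] and 2·[SDM] are each linear in λ. Evaluating at λ=0 and λ=1:
  2·[WQD] = −λ + 1,   2·[SDM] = 1/2
So [WQD]:[SDM] = (−λ + 1) / (1/2). Setting this equal to 3/2:
  −λ + 1 = 3/2·(1/2)  ⇒  λ = 1/4
Then r = λ/(1−λ) = (1/4)/(3/4) = 1/3. Check: with r = 1/3, W = (1/4, 1/10) and [WQD]:[SDM] = 3/2 as required.

r = 1/3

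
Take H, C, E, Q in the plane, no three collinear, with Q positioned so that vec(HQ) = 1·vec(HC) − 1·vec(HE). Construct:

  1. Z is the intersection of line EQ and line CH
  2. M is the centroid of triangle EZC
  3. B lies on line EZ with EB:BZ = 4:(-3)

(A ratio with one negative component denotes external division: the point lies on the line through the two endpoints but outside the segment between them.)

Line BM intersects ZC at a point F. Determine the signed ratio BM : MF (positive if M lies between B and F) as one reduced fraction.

BM:MF = -10

Set H = (0, 0), C = (1, 0), E = (0, 1), Q = (1, -1); any affine frame gives the same invariant.
1. Z is the intersection of line EQ and line CH ⇒ Z = (1/2, 0)
2. M is the centroid of triangle EZC ⇒ M = (1/2, 1/3)
3. B lies on line EZ with EB:BZ = 4:(-3) ⇒ B = (2, -3)
line BM meets ZC at F = (13/20, 0)
M = B + t·(F−B) with t = 10/9, so BM:MF = 10/9:-1/9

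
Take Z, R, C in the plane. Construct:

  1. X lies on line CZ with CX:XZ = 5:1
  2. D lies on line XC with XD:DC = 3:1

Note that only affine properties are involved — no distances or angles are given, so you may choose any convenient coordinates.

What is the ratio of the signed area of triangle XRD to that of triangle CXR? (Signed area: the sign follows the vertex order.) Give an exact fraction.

[XRD]:[CXR] = 3/4

Assign Z = (0, 0), R = (1, 0), C = (0, 1) — the answer is frame-independent, so this choice is without loss of generality.
1. X lies on line CZ with CX:XZ = 5:1 ⇒ X = (0, 1/6)
2. D lies on line XC with XD:DC = 3:1 ⇒ D = (0, 19/24)
2·[XRD] = 5/8, 2·[CXR] = 5/6
[XRD]:[CXR] = 5/8:5/6 = 3/4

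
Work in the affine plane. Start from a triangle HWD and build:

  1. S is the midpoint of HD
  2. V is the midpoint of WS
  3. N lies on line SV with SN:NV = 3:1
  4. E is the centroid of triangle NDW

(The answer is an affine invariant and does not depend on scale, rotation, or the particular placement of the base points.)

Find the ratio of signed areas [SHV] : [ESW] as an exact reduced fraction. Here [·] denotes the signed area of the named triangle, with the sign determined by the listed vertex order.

[SHV]:[ESW] = 3/2

Assign H = (0, 0), W = (1, 0), D = (0, 1) — the answer is frame-independent, so this choice is without loss of generality.
1. S is the midpoint of HD ⇒ S = (0, 1/2)
2. V is the midpoint of WS ⇒ V = (1/2, 1/4)
3. N lies on line SV with SN:NV = 3:1 ⇒ N = (3/8, 5/16)
4. E is the centroid of triangle NDW ⇒ E = (11/24, 7/16)
2·[SHV] = 1/4, 2·[ESW] = 1/6
[SHV]:[ESW] = 1/4:1/6 = 3/2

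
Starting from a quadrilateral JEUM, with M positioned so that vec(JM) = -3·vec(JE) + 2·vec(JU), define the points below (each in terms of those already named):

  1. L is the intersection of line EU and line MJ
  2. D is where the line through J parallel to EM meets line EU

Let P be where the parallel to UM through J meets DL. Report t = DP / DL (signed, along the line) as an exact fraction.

Assign J = (0, 0), E = (1, 0), U = (0, 1), M = (-3, 2) — the answer is frame-independent, so this choice is without loss of generality.
1. L is the intersection of line EU and line MJ ⇒ L = (3, -2)
2. D is where the line through J parallel to EM meets line EU ⇒ D = (2, -1)
through J parallel to UM: direction (-3, 1); meets DL at P = (3/2, -1/2)
P = D + t·(L−D) with t = -1/2

t = -1/2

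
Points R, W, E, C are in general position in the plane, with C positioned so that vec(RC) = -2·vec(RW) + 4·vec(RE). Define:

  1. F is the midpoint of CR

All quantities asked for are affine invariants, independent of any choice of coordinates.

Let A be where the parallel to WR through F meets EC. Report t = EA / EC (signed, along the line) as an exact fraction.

Choose coordinates R = (0, 0), W = (1, 0), E = (0, 1), C = (-2, 4).
1. F is the midpoint of CR ⇒ F = (-1, 2)
through F parallel to WR: direction (-1, 0); meets EC at A = (-2/3, 2)
A = E + t·(C−E) with t = 1/3

t = 1/3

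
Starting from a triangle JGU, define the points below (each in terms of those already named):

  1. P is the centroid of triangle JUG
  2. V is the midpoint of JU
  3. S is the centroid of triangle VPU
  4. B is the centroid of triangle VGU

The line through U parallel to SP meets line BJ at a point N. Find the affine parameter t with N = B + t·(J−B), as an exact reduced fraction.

Choose coordinates J = (0, 0), G = (1, 0), U = (0, 1).
1. P is the centroid of triangle JUG ⇒ P = (1/3, 1/3)
2. V is the midpoint of JU ⇒ V = (0, 1/2)
3. S is the centroid of triangle VPU ⇒ S = (1/9, 11/18)
4. B is the centroid of triangle VGU ⇒ B = (1/3, 1/2)
through U parallel to SP: direction (2/9, -5/18); meets BJ at N = (4/11, 6/11)
N = B + t·(J−B) with t = -1/11

t = -1/11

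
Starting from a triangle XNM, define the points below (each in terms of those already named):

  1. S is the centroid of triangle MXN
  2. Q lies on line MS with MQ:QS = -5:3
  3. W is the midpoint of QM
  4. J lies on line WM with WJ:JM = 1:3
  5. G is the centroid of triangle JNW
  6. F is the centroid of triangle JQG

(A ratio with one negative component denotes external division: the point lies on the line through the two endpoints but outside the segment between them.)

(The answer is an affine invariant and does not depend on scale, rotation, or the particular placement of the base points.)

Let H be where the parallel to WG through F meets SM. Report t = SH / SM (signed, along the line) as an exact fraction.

Choose coordinates X = (0, 0), N = (1, 0), M = (0, 1).
1. S is the centroid of triangle MXN ⇒ S = (1/3, 1/3)
2. Q lies on line MS with MQ:QS = -5:3 ⇒ Q = (5/6, -2/3)
3. W is the midpoint of QM ⇒ W = (5/12, 1/6)
4. J lies on line WM with WJ:JM = 1:3 ⇒ J = (5/16, 3/8)
5. G is the centroid of triangle JNW ⇒ G = (83/144, 13/72)
6. F is the centroid of triangle JQG ⇒ F = (31/54, -1/27)
through F parallel to WG: direction (23/144, 1/72); meets SM at H = (25/48, -1/24)
H = S + t·(M−S) with t = -9/16

t = -9/16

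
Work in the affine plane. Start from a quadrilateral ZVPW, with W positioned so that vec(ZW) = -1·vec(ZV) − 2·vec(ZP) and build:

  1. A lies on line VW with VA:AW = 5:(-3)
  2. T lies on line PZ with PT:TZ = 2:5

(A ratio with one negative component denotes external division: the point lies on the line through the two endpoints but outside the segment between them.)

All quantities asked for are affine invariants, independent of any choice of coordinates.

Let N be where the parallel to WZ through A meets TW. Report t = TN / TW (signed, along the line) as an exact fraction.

t = -16/5

Assign Z = (0, 0), V = (1, 0), P = (0, 1), W = (-1, -2) — the answer is frame-independent, so this choice is without loss of generality.
1. A lies on line VW with VA:AW = 5:(-3) ⇒ A = (-4, -5)
2. T lies on line PZ with PT:TZ = 2:5 ⇒ T = (0, 5/7)
through A parallel to WZ: direction (1, 2); meets TW at N = (16/5, 47/5)
N = T + t·(W−T) with t = -16/5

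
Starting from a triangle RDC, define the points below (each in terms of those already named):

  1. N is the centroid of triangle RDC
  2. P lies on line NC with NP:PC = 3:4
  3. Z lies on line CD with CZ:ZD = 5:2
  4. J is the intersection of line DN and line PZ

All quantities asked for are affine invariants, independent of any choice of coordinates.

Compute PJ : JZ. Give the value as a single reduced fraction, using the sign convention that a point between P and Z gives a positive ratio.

Choose coordinates R = (0, 0), D = (1, 0), C = (0, 1).
1. N is the centroid of triangle RDC ⇒ N = (1/3, 1/3)
2. P lies on line NC with NP:PC = 3:4 ⇒ P = (4/21, 13/21)
3. Z lies on line CD with CZ:ZD = 5:2 ⇒ Z = (5/7, 2/7)
4. J is the intersection of line DN and line PZ ⇒ J = (37/21, -8/21)
J = P + t·(Z−P) with t = 3, so PJ:JZ = t:(1−t) = 3:-2

PJ:JZ = -3/2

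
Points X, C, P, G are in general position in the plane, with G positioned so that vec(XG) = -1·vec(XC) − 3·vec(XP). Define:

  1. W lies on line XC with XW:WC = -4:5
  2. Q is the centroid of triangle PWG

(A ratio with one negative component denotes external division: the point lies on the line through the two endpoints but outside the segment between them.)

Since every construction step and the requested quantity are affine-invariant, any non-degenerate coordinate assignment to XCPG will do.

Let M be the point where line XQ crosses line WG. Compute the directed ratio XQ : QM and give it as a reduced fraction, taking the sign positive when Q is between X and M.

XQ:QM = 7/5

Choose coordinates X = (0, 0), C = (1, 0), P = (0, 1), G = (-1, -3).
1. W lies on line XC with XW:WC = -4:5 ⇒ W = (-4, 0)
2. Q is the centroid of triangle PWG ⇒ Q = (-5/3, -2/3)
line XQ meets WG at M = (-20/7, -8/7)
Q = X + t·(M−X) with t = 7/12, so XQ:QM = 7/12:5/12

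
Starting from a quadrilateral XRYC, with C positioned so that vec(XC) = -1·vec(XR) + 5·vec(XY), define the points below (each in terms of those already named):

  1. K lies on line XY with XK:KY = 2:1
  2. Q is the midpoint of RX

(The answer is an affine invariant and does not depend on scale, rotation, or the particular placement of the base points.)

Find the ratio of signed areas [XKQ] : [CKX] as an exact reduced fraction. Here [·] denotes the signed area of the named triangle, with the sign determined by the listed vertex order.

[XKQ]:[CKX] = 1/2

Set X = (0, 0), R = (1, 0), Y = (0, 1), C = (-1, 5); any affine frame gives the same invariant.
1. K lies on line XY with XK:KY = 2:1 ⇒ K = (0, 2/3)
2. Q is the midpoint of RX ⇒ Q = (1/2, 0)
2·[XKQ] = -1/3, 2·[CKX] = -2/3
[XKQ]:[CKX] = -1/3:-2/3 = 1/2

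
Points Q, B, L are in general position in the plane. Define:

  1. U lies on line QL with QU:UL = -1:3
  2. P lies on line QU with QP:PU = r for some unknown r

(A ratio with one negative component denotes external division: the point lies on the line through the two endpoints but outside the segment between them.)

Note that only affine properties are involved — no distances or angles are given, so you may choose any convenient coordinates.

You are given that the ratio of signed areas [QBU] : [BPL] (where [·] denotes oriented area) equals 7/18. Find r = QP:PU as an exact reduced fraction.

Choose coordinates Q = (0, 0), B = (1, 0), L = (0, 1).
1. U lies on line QL with QU:UL = -1:3 ⇒ U = (0, -1/2)
2. With QP:PU = r, write λ = r/(r+1) so P = Q + λ·(U−Q); P is affine-linear in λ
Every point depending on P is an affine combination of P and λ-independent points, so each such coordinate is linear in λ; the λ² term in each signed area is a multiple of (U−Q)×(U−Q) = 0, so 2·[QBU] and 2·[BPL] are each linear in λ. Evaluating at λ=0 and λ=1:
  2·[QBU] = -1/2,   2·[BPL] = -1/2·λ − 1
So [QBU]:[BPL] = (-1/2) / (-1/2·λ − 1). Setting this equal to 7/18:
  -1/2 = 7/18·(-1/2·λ − 1)  ⇒  λ = 4/7
Then r = λ/(1−λ) = (4/7)/(3/7) = 4/3. Check: with r = 4/3, P = (0, -2/7) and [QBU]:[BPL] = 7/18 as required.

r = 4/3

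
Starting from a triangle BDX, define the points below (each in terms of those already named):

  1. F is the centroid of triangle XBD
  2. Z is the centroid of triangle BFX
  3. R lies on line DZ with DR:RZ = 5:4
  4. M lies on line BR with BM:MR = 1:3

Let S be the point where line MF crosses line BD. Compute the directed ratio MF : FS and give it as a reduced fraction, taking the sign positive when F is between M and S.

Choose coordinates B = (0, 0), D = (1, 0), X = (0, 1).
1. F is the centroid of triangle XBD ⇒ F = (1/3, 1/3)
2. Z is the centroid of triangle BFX ⇒ Z = (1/9, 4/9)
3. R lies on line DZ with DR:RZ = 5:4 ⇒ R = (41/81, 20/81)
4. M lies on line BR with BM:MR = 1:3 ⇒ M = (41/324, 5/81)
line MF meets BD at S = (7/88, 0)
F = M + t·(S−M) with t = -22/5, so MF:FS = -22/5:27/5

MF:FS = -22/27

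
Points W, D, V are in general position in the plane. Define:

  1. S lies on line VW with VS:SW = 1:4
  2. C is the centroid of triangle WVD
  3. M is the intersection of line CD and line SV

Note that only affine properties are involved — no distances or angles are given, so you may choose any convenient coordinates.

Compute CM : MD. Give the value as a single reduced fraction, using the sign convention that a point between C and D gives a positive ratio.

Work in coordinates with W = (0, 0), D = (1, 0), V = (0, 1).
1. S lies on line VW with VS:SW = 1:4 ⇒ S = (0, 4/5)
2. C is the centroid of triangle WVD ⇒ C = (1/3, 1/3)
3. M is the intersection of line CD and line SV ⇒ M = (0, 1/2)
M = C + t·(D−C) with t = -1/2, so CM:MD = t:(1−t) = -1/2:3/2

CM:MD = -1/3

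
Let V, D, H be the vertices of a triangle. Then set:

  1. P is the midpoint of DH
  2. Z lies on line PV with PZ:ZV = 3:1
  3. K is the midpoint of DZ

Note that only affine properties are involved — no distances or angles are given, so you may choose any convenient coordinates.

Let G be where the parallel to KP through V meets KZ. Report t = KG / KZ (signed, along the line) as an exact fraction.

Choose coordinates V = (0, 0), D = (1, 0), H = (0, 1).
1. P is the midpoint of DH ⇒ P = (1/2, 1/2)
2. Z lies on line PV with PZ:ZV = 3:1 ⇒ Z = (1/8, 1/8)
3. K is the midpoint of DZ ⇒ K = (9/16, 1/16)
through V parallel to KP: direction (-1/16, 7/16); meets KZ at G = (-1/48, 7/48)
G = K + t·(Z−K) with t = 4/3

t = 4/3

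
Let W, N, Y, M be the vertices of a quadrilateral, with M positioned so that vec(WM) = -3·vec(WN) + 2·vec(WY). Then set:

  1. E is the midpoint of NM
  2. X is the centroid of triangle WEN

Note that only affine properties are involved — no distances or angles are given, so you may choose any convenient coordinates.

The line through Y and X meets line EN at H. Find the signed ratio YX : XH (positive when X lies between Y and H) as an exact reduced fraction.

YX:XH = -4

Assign W = (0, 0), N = (1, 0), Y = (0, 1), M = (-3, 2) — the answer is frame-independent, so this choice is without loss of generality.
1. E is the midpoint of NM ⇒ E = (-1, 1)
2. X is the centroid of triangle WEN ⇒ X = (0, 1/3)
line YX meets EN at H = (0, 1/2)
X = Y + t·(H−Y) with t = 4/3, so YX:XH = 4/3:-1/3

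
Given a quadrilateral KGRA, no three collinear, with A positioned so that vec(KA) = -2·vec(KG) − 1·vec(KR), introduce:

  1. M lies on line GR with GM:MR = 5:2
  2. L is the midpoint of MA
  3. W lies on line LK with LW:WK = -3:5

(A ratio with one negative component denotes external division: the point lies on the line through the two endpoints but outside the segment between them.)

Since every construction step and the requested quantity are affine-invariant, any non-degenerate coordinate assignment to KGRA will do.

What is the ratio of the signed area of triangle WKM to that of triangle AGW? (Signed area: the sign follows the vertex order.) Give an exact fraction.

Choose coordinates K = (0, 0), G = (1, 0), R = (0, 1), A = (-2, -1).
1. M lies on line GR with GM:MR = 5:2 ⇒ M = (2/7, 5/7)
2. L is the midpoint of MA ⇒ L = (-6/7, -1/7)
3. W lies on line LK with LW:WK = -3:5 ⇒ W = (-15/7, -5/14)
2·[WKM] = 10/7, 2·[AGW] = 29/14
[WKM]:[AGW] = 10/7:29/14 = 20/29

[WKM]:[AGW] = 20/29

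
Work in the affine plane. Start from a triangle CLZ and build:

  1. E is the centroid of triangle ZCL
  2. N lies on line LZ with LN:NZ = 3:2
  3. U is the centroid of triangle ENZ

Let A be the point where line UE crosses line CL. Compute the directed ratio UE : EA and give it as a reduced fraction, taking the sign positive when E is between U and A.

UE:EA = 14/15

Set C = (0, 0), L = (1, 0), Z = (0, 1); any affine frame gives the same invariant.
1. E is the centroid of triangle ZCL ⇒ E = (1/3, 1/3)
2. N lies on line LZ with LN:NZ = 3:2 ⇒ N = (2/5, 3/5)
3. U is the centroid of triangle ENZ ⇒ U = (11/45, 29/45)
line UE meets CL at A = (3/7, 0)
E = U + t·(A−U) with t = 14/29, so UE:EA = 14/29:15/29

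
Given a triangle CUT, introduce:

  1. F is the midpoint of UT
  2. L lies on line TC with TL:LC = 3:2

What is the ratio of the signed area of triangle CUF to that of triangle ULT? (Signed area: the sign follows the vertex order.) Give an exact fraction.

Set C = (0, 0), U = (1, 0), T = (0, 1); any affine frame gives the same invariant.
1. F is the midpoint of UT ⇒ F = (1/2, 1/2)
2. L lies on line TC with TL:LC = 3:2 ⇒ L = (0, 2/5)
2·[CUF] = 1/2, 2·[ULT] = -3/5
[CUF]:[ULT] = 1/2:-3/5 = -5/6

[CUF]:[ULT] = -5/6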